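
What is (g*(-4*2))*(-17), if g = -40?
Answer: -5440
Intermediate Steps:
(g*(-4*2))*(-17) = -(-160)*2*(-17) = -40*(-8)*(-17) = 320*(-17) = -5440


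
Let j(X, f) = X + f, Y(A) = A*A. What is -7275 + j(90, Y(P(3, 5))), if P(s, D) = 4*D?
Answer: -6785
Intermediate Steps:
Y(A) = A²
-7275 + j(90, Y(P(3, 5))) = -7275 + (90 + (4*5)²) = -7275 + (90 + 20²) = -7275 + (90 + 400) = -7275 + 490 = -6785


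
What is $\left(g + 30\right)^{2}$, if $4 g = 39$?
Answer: $\frac{25281}{16} \approx 1580.1$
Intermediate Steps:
$g = \frac{39}{4}$ ($g = \frac{1}{4} \cdot 39 = \frac{39}{4} \approx 9.75$)
$\left(g + 30\right)^{2} = \left(\frac{39}{4} + 30\right)^{2} = \left(\frac{159}{4}\right)^{2} = \frac{25281}{16}$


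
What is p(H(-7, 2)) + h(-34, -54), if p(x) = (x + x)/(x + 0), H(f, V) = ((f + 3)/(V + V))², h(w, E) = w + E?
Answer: -86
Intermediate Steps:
h(w, E) = E + w
H(f, V) = (3 + f)²/(4*V²) (H(f, V) = ((3 + f)/((2*V)))² = ((3 + f)*(1/(2*V)))² = ((3 + f)/(2*V))² = (3 + f)²/(4*V²))
p(x) = 2 (p(x) = (2*x)/x = 2)
p(H(-7, 2)) + h(-34, -54) = 2 + (-54 - 34) = 2 - 88 = -86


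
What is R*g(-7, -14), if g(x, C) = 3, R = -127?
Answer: -381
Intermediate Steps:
R*g(-7, -14) = -127*3 = -381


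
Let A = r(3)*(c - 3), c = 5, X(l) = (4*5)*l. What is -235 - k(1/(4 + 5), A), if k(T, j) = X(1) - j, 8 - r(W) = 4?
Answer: -247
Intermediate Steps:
r(W) = 4 (r(W) = 8 - 1*4 = 8 - 4 = 4)
X(l) = 20*l
A = 8 (A = 4*(5 - 3) = 4*2 = 8)
k(T, j) = 20 - j (k(T, j) = 20*1 - j = 20 - j)
-235 - k(1/(4 + 5), A) = -235 - (20 - 1*8) = -235 - (20 - 8) = -235 - 1*12 = -235 - 12 = -247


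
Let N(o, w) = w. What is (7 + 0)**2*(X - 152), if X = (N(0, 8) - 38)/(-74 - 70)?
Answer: -178507/24 ≈ -7437.8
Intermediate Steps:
X = 5/24 (X = (8 - 38)/(-74 - 70) = -30/(-144) = -30*(-1/144) = 5/24 ≈ 0.20833)
(7 + 0)**2*(X - 152) = (7 + 0)**2*(5/24 - 152) = 7**2*(-3643/24) = 49*(-3643/24) = -178507/24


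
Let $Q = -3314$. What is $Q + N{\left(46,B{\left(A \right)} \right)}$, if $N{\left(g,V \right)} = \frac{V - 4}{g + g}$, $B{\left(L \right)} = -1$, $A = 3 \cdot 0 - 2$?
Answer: $- \frac{304893}{92} \approx -3314.1$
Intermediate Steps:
$A = -2$ ($A = 0 - 2 = -2$)
$N{\left(g,V \right)} = \frac{-4 + V}{2 g}$
$Q + N{\left(46,B{\left(A \right)} \right)} = -3314 + \frac{-4 - 1}{2 \cdot 46} = -3314 + \frac{1}{2} \cdot \frac{1}{46} \left(-5\right) = -3314 - \frac{5}{92} = - \frac{304893}{92}$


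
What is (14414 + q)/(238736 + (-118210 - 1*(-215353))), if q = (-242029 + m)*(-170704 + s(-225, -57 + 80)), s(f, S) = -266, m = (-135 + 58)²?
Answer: 40366031414/335879 ≈ 1.2018e+5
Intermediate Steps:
m = 5929 (m = (-77)² = 5929)
q = 40366017000 (q = (-242029 + 5929)*(-170704 - 266) = -236100*(-170970) = 40366017000)
(14414 + q)/(238736 + (-118210 - 1*(-215353))) = (14414 + 40366017000)/(238736 + (-118210 - 1*(-215353))) = 40366031414/(238736 + (-118210 + 215353)) = 40366031414/(238736 + 97143) = 40366031414/335879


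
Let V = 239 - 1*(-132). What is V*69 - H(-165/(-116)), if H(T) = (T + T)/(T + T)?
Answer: 25598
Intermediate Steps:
V = 371 (V = 239 + 132 = 371)
H(T) = 1 (H(T) = (2*T)/((2*T)) = (2*T)*(1/(2*T)) = 1)
V*69 - H(-165/(-116)) = 371*69 - 1*1 = 25599 - 1 = 25598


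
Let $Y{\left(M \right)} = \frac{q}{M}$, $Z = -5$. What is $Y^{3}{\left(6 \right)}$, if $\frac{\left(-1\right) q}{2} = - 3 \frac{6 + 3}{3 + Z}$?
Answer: $- \frac{729}{8} \approx -91.125$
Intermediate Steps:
$q = -27$ ($q = - 2 \left(- 3 \frac{6 + 3}{3 - 5}\right) = - 2 \left(- 3 \frac{9}{-2}\right) = - 2 \left(- 3 \cdot 9 \left(- \frac{1}{2}\right)\right) = - 2 \left(\left(-3\right) \left(- \frac{9}{2}\right)\right) = \left(-2\right) \frac{27}{2} = -27$)
$Y{\left(M \right)} = - \frac{27}{M}$
$Y^{3}{\left(6 \right)} = \left(- \frac{27}{6}\right)^{3} = \left(\left(-27\right) \frac{1}{6}\right)^{3} = \left(- \frac{9}{2}\right)^{3} = - \frac{729}{8}$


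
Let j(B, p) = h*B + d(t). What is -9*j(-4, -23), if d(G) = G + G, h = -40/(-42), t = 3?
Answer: -138/7 ≈ -19.714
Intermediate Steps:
h = 20/21 (h = -40*(-1/42) = 20/21 ≈ 0.95238)
d(G) = 2*G
j(B, p) = 6 + 20*B/21 (j(B, p) = 20*B/21 + 2*3 = 20*B/21 + 6 = 6 + 20*B/21)
-9*j(-4, -23) = -9*(6 + (20/21)*(-4)) = -9*(6 - 80/21) = -9*46/21 = -138/7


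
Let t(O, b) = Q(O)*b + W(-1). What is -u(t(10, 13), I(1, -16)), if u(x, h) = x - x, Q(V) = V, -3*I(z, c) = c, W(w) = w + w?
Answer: 0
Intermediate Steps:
W(w) = 2*w
I(z, c) = -c/3
t(O, b) = -2 + O*b (t(O, b) = O*b + 2*(-1) = O*b - 2 = -2 + O*b)
u(x, h) = 0
-u(t(10, 13), I(1, -16)) = -1*0 = 0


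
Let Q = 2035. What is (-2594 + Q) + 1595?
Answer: 1036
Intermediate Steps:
(-2594 + Q) + 1595 = (-2594 + 2035) + 1595 = -559 + 1595 = 1036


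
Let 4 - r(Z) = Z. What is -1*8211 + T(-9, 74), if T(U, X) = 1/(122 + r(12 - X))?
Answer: -1543667/188 ≈ -8211.0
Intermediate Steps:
r(Z) = 4 - Z
T(U, X) = 1/(114 + X) (T(U, X) = 1/(122 + (4 - (12 - X))) = 1/(122 + (4 + (-12 + X))) = 1/(122 + (-8 + X)) = 1/(114 + X))
-1*8211 + T(-9, 74) = -1*8211 + 1/(114 + 74) = -8211 + 1/188 = -1543667/188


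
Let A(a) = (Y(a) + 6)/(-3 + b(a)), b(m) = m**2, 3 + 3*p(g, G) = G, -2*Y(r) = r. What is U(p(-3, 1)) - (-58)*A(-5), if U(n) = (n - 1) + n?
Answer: 1325/66 ≈ 20.076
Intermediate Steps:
Y(r) = -r/2
p(g, G) = -1 + G/3
A(a) = (6 - a/2)/(-3 + a**2) (A(a) = (-a/2 + 6)/(-3 + a**2) = (6 - a/2)/(-3 + a**2))
U(n) = -1 + 2*n (U(n) = (-1 + n) + n = -1 + 2*n)
U(p(-3, 1)) - (-58)*A(-5) = (-1 + 2*(-1 + (1/3)*1)) - (-58)*(12 - 1*(-5))/(2*(-3 + (-5)**2)) = (-1 + 2*(-1 + 1/3)) - (-58)*(12 + 5)/(2*(-3 + 25)) = (-1 + 2*(-2/3)) - (-58)*(1/2)*17/22 = (-1 - 4/3) - (-58)*(1/2)*(1/22)*17 = -7/3 - (-58)*17/44 = -7/3 - 58*(-17/44) = -7/3 + 493/22 = 1325/66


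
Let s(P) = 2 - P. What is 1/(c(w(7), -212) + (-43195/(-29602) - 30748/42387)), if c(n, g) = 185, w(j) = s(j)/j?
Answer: 1254739974/233047599359 ≈ 0.0053841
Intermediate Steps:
w(j) = (2 - j)/j
1/(c(w(7), -212) + (-43195/(-29602) - 30748/42387)) = 1/(185 + (-43195/(-29602) - 30748/42387)) = 1/(185 + (-43195*(-1/29602) - 30748*1/42387)) = 1/(185 + (43195/29602 - 30748/42387)) = 1/(185 + 920704169/1254739974) = 1/(233047599359/1254739974) = 1254739974/233047599359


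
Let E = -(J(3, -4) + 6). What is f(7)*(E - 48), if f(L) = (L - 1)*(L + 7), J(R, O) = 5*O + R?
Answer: -3108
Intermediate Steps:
J(R, O) = R + 5*O
E = 11 (E = -((3 + 5*(-4)) + 6) = -((3 - 20) + 6) = -(-17 + 6) = -1*(-11) = 11)
f(L) = (-1 + L)*(7 + L)
f(7)*(E - 48) = (-7 + 7² + 6*7)*(11 - 48) = (-7 + 49 + 42)*(-37) = 84*(-37) = -3108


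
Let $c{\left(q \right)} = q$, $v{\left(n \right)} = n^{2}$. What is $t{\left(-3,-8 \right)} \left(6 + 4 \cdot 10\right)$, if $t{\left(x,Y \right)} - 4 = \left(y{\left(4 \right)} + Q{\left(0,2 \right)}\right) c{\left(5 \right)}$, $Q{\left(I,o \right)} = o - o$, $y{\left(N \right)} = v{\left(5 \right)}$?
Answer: $5934$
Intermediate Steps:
$y{\left(N \right)} = 25$ ($y{\left(N \right)} = 5^{2} = 25$)
$Q{\left(I,o \right)} = 0$
$t{\left(x,Y \right)} = 129$ ($t{\left(x,Y \right)} = 4 + \left(25 + 0\right) 5 = 4 + 25 \cdot 5 = 4 + 125 = 129$)
$t{\left(-3,-8 \right)} \left(6 + 4 \cdot 10\right) = 129 \left(6 + 4 \cdot 10\right) = 129 \left(6 + 40\right) = 129 \cdot 46 = 5934$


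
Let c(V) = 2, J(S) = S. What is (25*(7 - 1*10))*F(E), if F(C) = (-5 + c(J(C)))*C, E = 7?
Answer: 1575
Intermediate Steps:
F(C) = -3*C (F(C) = (-5 + 2)*C = -3*C)
(25*(7 - 1*10))*F(E) = (25*(7 - 1*10))*(-3*7) = (25*(7 - 10))*(-21) = (25*(-3))*(-21) = -75*(-21) = 1575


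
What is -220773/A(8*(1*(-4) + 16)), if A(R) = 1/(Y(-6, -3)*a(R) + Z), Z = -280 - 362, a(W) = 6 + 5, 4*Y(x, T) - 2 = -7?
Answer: 579087579/4 ≈ 1.4477e+8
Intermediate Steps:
Y(x, T) = -5/4 (Y(x, T) = ½ + (¼)*(-7) = ½ - 7/4 = -5/4)
a(W) = 11
Z = -642
A(R) = -4/2623 (A(R) = 1/(-5/4*11 - 642) = 1/(-55/4 - 642) = 1/(-2623/4) = -4/2623)
-220773/A(8*(1*(-4) + 16)) = -220773/(-4/2623) = -220773*(-2623/4) = 579087579/4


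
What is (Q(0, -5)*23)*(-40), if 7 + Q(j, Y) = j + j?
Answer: 6440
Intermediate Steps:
Q(j, Y) = -7 + 2*j (Q(j, Y) = -7 + (j + j) = -7 + 2*j)
(Q(0, -5)*23)*(-40) = ((-7 + 2*0)*23)*(-40) = ((-7 + 0)*23)*(-40) = -7*23*(-40) = -161*(-40) = 6440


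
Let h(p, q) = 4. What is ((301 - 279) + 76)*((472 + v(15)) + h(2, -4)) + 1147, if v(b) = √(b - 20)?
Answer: 47795 + 98*I*√5 ≈ 47795.0 + 219.13*I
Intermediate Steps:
v(b) = √(-20 + b)
((301 - 279) + 76)*((472 + v(15)) + h(2, -4)) + 1147 = ((301 - 279) + 76)*((472 + √(-20 + 15)) + 4) + 1147 = (22 + 76)*((472 + √(-5)) + 4) + 1147 = 98*((472 + I*√5) + 4) + 1147 = 98*(476 + I*√5) + 1147 = (46648 + 98*I*√5) + 1147 = 47795 + 98*I*√5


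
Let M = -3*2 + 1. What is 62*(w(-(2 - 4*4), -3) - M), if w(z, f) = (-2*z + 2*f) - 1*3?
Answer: -1984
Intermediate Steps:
w(z, f) = -3 - 2*z + 2*f (w(z, f) = (-2*z + 2*f) - 3 = -3 - 2*z + 2*f)
M = -5 (M = -6 + 1 = -5)
62*(w(-(2 - 4*4), -3) - M) = 62*((-3 - (-2)*(2 - 4*4) + 2*(-3)) - 1*(-5)) = 62*((-3 - (-2)*(2 - 16) - 6) + 5) = 62*((-3 - (-2)*(-14) - 6) + 5) = 62*((-3 - 2*14 - 6) + 5) = 62*((-3 - 28 - 6) + 5) = 62*(-37 + 5) = 62*(-32) = -1984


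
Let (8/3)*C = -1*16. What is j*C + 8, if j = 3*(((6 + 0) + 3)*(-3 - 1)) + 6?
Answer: 620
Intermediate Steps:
C = -6 (C = 3*(-1*16)/8 = (3/8)*(-16) = -6)
j = -102 (j = 3*((6 + 3)*(-4)) + 6 = 3*(9*(-4)) + 6 = 3*(-36) + 6 = -108 + 6 = -102)
j*C + 8 = -102*(-6) + 8 = 612 + 8 = 620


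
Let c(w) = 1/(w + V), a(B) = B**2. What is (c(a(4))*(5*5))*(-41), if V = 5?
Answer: -1025/21 ≈ -48.810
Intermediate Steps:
c(w) = 1/(5 + w) (c(w) = 1/(w + 5) = 1/(5 + w))
(c(a(4))*(5*5))*(-41) = ((5*5)/(5 + 4**2))*(-41) = (25/(5 + 16))*(-41) = (25/21)*(-41) = -1025/21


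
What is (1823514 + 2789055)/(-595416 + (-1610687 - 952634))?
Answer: -4612569/3158737 ≈ -1.4603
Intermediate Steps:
(1823514 + 2789055)/(-595416 + (-1610687 - 952634)) = 4612569/(-595416 - 2563321) = 4612569/(-3158737) = 4612569*(-1/3158737) = -4612569/3158737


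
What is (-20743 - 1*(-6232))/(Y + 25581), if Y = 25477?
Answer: -2073/7294 ≈ -0.28421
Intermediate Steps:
(-20743 - 1*(-6232))/(Y + 25581) = (-20743 - 1*(-6232))/(25477 + 25581) = (-20743 + 6232)/51058 = -14511*1/51058 = -2073/7294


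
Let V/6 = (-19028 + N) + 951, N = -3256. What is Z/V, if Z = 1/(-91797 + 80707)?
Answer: 1/1419497820 ≈ 7.0447e-10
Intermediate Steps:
V = -127998 (V = 6*((-19028 - 3256) + 951) = 6*(-22284 + 951) = 6*(-21333) = -127998)
Z = -1/11090 (Z = 1/(-11090) = -1/11090 ≈ -9.0171e-5)
Z/V = -1/11090/(-127998) = -1/11090*(-1/127998) = 1/1419497820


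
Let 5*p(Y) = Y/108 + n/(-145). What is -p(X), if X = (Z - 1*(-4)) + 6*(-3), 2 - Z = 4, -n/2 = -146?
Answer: 8464/19575 ≈ 0.43239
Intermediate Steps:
n = 292 (n = -2*(-146) = 292)
Z = -2 (Z = 2 - 1*4 = 2 - 4 = -2)
X = -16 (X = (-2 - 1*(-4)) + 6*(-3) = (-2 + 4) - 18 = 2 - 18 = -16)
p(Y) = -292/725 + Y/540 (p(Y) = (Y/108 + 292/(-145))/5 = (Y*(1/108) + 292*(-1/145))/5 = (Y/108 - 292/145)/5 = (-292/145 + Y/108)/5 = -292/725 + Y/540)
-p(X) = -(-292/725 + (1/540)*(-16)) = -(-292/725 - 4/135) = -1*(-8464/19575) = 8464/19575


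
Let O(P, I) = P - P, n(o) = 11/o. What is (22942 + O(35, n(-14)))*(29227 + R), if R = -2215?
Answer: 619709304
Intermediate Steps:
O(P, I) = 0
(22942 + O(35, n(-14)))*(29227 + R) = (22942 + 0)*(29227 - 2215) = 22942*27012 = 619709304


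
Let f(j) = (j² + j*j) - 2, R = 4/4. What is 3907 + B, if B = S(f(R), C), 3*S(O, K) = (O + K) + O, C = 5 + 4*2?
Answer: 11734/3 ≈ 3911.3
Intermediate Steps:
R = 1 (R = 4*(¼) = 1)
f(j) = -2 + 2*j² (f(j) = (j² + j²) - 2 = 2*j² - 2 = -2 + 2*j²)
C = 13 (C = 5 + 8 = 13)
S(O, K) = K/3 + 2*O/3 (S(O, K) = ((O + K) + O)/3 = ((K + O) + O)/3 = (K + 2*O)/3 = K/3 + 2*O/3)
B = 13/3 (B = (⅓)*13 + 2*(-2 + 2*1²)/3 = 13/3 + 2*(-2 + 2*1)/3 = 13/3 + 2*(-2 + 2)/3 = 13/3 + (⅔)*0 = 13/3 + 0 = 13/3 ≈ 4.3333)
3907 + B = 3907 + 13/3 = 11734/3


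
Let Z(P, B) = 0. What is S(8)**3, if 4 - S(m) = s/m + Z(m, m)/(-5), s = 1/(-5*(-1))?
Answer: 4019679/64000 ≈ 62.807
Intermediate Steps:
s = 1/5 ≈ 0.20000
S(m) = 4 - 1/(5*m) (S(m) = 4 - (1/(5*m) + 0/(-5)) = 4 - (1/(5*m) + 0*(-1/5)) = 4 - (1/(5*m) + 0) = 4 - 1/(5*m))
S(8)**3 = (4 - 1/5/8)**3 = (4 - 1/5*1/8)**3 = (4 - 1/40)**3 = (159/40)**3 = 4019679/64000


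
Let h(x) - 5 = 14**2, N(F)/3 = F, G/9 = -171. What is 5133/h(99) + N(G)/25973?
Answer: 2322656/91589 ≈ 25.360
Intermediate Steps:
G = -1539 (G = 9*(-171) = -1539)
N(F) = 3*F
h(x) = 201 (h(x) = 5 + 14**2 = 5 + 196 = 201)
5133/h(99) + N(G)/25973 = 5133/201 + (3*(-1539))/25973 = 5133*(1/201) - 4617*1/25973 = 1711/67 - 243/1367 = 2322656/91589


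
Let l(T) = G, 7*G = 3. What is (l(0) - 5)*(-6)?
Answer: 192/7 ≈ 27.429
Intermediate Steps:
G = 3/7 (G = (1/7)*3 = 3/7 ≈ 0.42857)
l(T) = 3/7
(l(0) - 5)*(-6) = (3/7 - 5)*(-6) = -32/7*(-6) = 192/7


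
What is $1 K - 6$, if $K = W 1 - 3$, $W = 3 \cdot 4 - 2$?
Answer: $1$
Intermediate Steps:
$W = 10$ ($W = 12 - 2 = 10$)
$K = 7$ ($K = 10 \cdot 1 - 3 = 10 - 3 = 7$)
$1 K - 6 = 1 \cdot 7 - 6 = 7 - 6 = 1$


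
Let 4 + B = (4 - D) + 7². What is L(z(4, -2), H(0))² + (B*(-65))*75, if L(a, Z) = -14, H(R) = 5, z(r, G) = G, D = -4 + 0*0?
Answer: -258179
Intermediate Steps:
D = -4 (D = -4 + 0 = -4)
B = 53 (B = -4 + ((4 - 1*(-4)) + 7²) = -4 + ((4 + 4) + 49) = -4 + (8 + 49) = -4 + 57 = 53)
L(z(4, -2), H(0))² + (B*(-65))*75 = (-14)² + (53*(-65))*75 = 196 - 3445*75 = 196 - 258375 = -258179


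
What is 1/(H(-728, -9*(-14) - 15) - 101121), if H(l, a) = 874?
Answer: -1/100247 ≈ -9.9754e-6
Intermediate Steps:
1/(H(-728, -9*(-14) - 15) - 101121) = 1/(874 - 101121) = 1/(-100247) = -1/100247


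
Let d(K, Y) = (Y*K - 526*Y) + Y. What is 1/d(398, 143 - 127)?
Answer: -1/2032 ≈ -0.00049213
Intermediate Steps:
d(K, Y) = -525*Y + K*Y (d(K, Y) = (K*Y - 526*Y) + Y = (-526*Y + K*Y) + Y = -525*Y + K*Y)
1/d(398, 143 - 127) = 1/((143 - 127)*(-525 + 398)) = 1/(16*(-127)) = 1/(-2032) = -1/2032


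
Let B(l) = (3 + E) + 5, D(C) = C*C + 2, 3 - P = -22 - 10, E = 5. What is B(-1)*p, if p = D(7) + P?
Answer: 1118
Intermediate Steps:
P = 35 (P = 3 - (-22 - 10) = 3 - 1*(-32) = 3 + 32 = 35)
D(C) = 2 + C² (D(C) = C² + 2 = 2 + C²)
B(l) = 13 (B(l) = (3 + 5) + 5 = 8 + 5 = 13)
p = 86 (p = (2 + 7²) + 35 = (2 + 49) + 35 = 51 + 35 = 86)
B(-1)*p = 13*86 = 1118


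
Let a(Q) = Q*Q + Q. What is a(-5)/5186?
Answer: 10/2593 ≈ 0.0038565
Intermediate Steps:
a(Q) = Q + Q² (a(Q) = Q² + Q = Q + Q²)
a(-5)/5186 = -5*(1 - 5)/5186 = -5*(-4)*(1/5186) = 20*(1/5186) = 10/2593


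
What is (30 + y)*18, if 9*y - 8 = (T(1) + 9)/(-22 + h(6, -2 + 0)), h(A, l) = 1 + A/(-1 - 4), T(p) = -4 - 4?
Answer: 61706/111 ≈ 555.91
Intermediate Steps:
T(p) = -8
h(A, l) = 1 - A/5 (h(A, l) = 1 + A/(-5) = 1 - A/5)
y = 883/999 (y = 8/9 + ((-8 + 9)/(-22 + (1 - ⅕*6)))/9 = 8/9 + (1/(-22 + (1 - 6/5)))/9 = 8/9 + (1/(-22 - ⅕))/9 = 8/9 + (1/(-111/5))/9 = 8/9 + (1*(-5/111))/9 = 8/9 + (⅑)*(-5/111) = 8/9 - 5/999 = 883/999 ≈ 0.88388)
(30 + y)*18 = (30 + 883/999)*18 = (30853/999)*18 = 61706/111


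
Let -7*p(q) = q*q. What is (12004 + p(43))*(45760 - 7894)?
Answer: 3111790014/7 ≈ 4.4454e+8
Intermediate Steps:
p(q) = -q²/7 (p(q) = -q*q/7 = -q²/7)
(12004 + p(43))*(45760 - 7894) = (12004 - ⅐*43²)*(45760 - 7894) = (12004 - ⅐*1849)*37866 = (12004 - 1849/7)*37866 = (82179/7)*37866 = 3111790014/7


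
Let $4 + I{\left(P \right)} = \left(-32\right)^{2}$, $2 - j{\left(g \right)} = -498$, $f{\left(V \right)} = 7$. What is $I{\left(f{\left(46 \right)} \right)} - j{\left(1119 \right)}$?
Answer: $520$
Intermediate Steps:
$j{\left(g \right)} = 500$ ($j{\left(g \right)} = 2 - -498 = 2 + 498 = 500$)
$I{\left(P \right)} = 1020$ ($I{\left(P \right)} = -4 + \left(-32\right)^{2} = -4 + 1024 = 1020$)
$I{\left(f{\left(46 \right)} \right)} - j{\left(1119 \right)} = 1020 - 500 = 520$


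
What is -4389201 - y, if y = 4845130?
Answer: -9234331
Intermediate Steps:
-4389201 - y = -4389201 - 1*4845130 = -4389201 - 4845130 = -9234331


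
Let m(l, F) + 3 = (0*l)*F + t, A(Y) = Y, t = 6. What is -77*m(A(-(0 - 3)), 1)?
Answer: -231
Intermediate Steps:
m(l, F) = 3 (m(l, F) = -3 + ((0*l)*F + 6) = -3 + (0*F + 6) = -3 + (0 + 6) = -3 + 6 = 3)
-77*m(A(-(0 - 3)), 1) = -77*3 = -231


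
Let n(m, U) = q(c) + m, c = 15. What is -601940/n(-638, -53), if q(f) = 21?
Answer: 601940/617 ≈ 975.59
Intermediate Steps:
n(m, U) = 21 + m
-601940/n(-638, -53) = -601940/(21 - 638) = -601940/(-617) = -601940*(-1/617) = 601940/617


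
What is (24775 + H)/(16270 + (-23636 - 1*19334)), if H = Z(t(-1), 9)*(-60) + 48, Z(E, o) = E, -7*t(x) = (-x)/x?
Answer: -173701/186900 ≈ -0.92938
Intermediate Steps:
t(x) = 1/7 (t(x) = -(-x)/(7*x) = -1/7*(-1) = 1/7)
H = 276/7 (H = (1/7)*(-60) + 48 = -60/7 + 48 = 276/7 ≈ 39.429)
(24775 + H)/(16270 + (-23636 - 1*19334)) = (24775 + 276/7)/(16270 + (-23636 - 1*19334)) = 173701/(7*(16270 + (-23636 - 19334))) = 173701/(7*(16270 - 42970)) = (173701/7)/(-26700) = (173701/7)*(-1/26700) = -173701/186900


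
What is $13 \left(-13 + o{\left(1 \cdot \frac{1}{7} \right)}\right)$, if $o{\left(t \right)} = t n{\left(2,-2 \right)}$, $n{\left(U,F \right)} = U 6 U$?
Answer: $- \frac{871}{7} \approx -124.43$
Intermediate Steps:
$n{\left(U,F \right)} = 6 U^{2}$ ($n{\left(U,F \right)} = 6 U U = 6 U^{2}$)
$o{\left(t \right)} = 24 t$ ($o{\left(t \right)} = t 6 \cdot 2^{2} = t 6 \cdot 4 = t 24 = 24 t$)
$13 \left(-13 + o{\left(1 \cdot \frac{1}{7} \right)}\right) = 13 \left(-13 + 24 \cdot 1 \cdot \frac{1}{7}\right) = 13 \left(-13 + 24 \cdot \frac{1}{7}\right) = 13 \left(-13 + \frac{24}{7}\right) = 13 \left(- \frac{67}{7}\right) = - \frac{871}{7}$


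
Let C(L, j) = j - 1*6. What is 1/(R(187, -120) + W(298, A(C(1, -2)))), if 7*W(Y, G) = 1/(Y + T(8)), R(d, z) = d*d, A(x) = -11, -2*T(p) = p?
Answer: 2058/71966203 ≈ 2.8597e-5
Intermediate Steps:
C(L, j) = -6 + j (C(L, j) = j - 6 = -6 + j)
T(p) = -p/2
R(d, z) = d**2
W(Y, G) = 1/(7*(-4 + Y)) (W(Y, G) = 1/(7*(Y - 1/2*8)) = 1/(7*(Y - 4)) = 1/(7*(-4 + Y)))
1/(R(187, -120) + W(298, A(C(1, -2)))) = 1/(187**2 + 1/(7*(-4 + 298))) = 1/(34969 + (1/7)/294) = 1/(34969 + (1/7)*(1/294)) = 1/(34969 + 1/2058) = 1/(71966203/2058) = 2058/71966203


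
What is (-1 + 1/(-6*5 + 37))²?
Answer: 36/49 ≈ 0.73469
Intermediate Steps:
(-1 + 1/(-6*5 + 37))² = (-1 + 1/(-30 + 37))² = (-1 + 1/7)² = (-1 + ⅐)² = (-6/7)² = 36/49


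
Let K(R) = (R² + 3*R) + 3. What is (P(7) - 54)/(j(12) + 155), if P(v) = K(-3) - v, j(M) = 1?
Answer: -29/78 ≈ -0.37179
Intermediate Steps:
K(R) = 3 + R² + 3*R
P(v) = 3 - v (P(v) = (3 + (-3)² + 3*(-3)) - v = (3 + 9 - 9) - v = 3 - v)
(P(7) - 54)/(j(12) + 155) = ((3 - 1*7) - 54)/(1 + 155) = ((3 - 7) - 54)/156 = (-4 - 54)*(1/156) = -58*1/156 = -29/78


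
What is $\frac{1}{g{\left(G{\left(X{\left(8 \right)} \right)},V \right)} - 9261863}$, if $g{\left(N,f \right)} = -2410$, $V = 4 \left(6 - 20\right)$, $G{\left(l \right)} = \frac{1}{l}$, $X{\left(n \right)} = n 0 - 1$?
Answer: $- \frac{1}{9264273} \approx -1.0794 \cdot 10^{-7}$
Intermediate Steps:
$X{\left(n \right)} = -1$ ($X{\left(n \right)} = 0 - 1 = -1$)
$V = -56$ ($V = 4 \left(-14\right) = -56$)
$\frac{1}{g{\left(G{\left(X{\left(8 \right)} \right)},V \right)} - 9261863} = \frac{1}{-2410 - 9261863} = \frac{1}{-9264273} = - \frac{1}{9264273}$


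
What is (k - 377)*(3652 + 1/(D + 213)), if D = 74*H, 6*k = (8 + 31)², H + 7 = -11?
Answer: -1009386989/2238 ≈ -4.5102e+5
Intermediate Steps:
H = -18 (H = -7 - 11 = -18)
k = 507/2 (k = (8 + 31)²/6 = (⅙)*39² = (⅙)*1521 = 507/2 ≈ 253.50)
D = -1332 (D = 74*(-18) = -1332)
(k - 377)*(3652 + 1/(D + 213)) = (507/2 - 377)*(3652 + 1/(-1332 + 213)) = -247*(3652 + 1/(-1119))/2 = -247*(3652 - 1/1119)/2 = -247/2*4086587/1119 = -1009386989/2238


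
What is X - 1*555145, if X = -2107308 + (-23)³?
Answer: -2674620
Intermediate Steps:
X = -2119475 (X = -2107308 - 12167 = -2119475)
X - 1*555145 = -2119475 - 1*555145 = -2119475 - 555145 = -2674620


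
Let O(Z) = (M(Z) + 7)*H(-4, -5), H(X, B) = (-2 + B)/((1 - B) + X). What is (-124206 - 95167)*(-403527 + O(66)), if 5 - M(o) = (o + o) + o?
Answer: 88380116748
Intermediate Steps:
M(o) = 5 - 3*o (M(o) = 5 - ((o + o) + o) = 5 - (2*o + o) = 5 - 3*o)
H(X, B) = (-2 + B)/(1 + X - B)
O(Z) = -42 + 21*Z/2 (O(Z) = ((5 - 3*Z) + 7)*((-2 - 5)/(1 - 4 - 1*(-5))) = (12 - 3*Z)*(-7/(1 - 4 + 5)) = (12 - 3*Z)*(-7/2) = -42 + 21*Z/2)
(-124206 - 95167)*(-403527 + O(66)) = (-124206 - 95167)*(-403527 + (-42 + (21/2)*66)) = -219373*(-403527 + (-42 + 693)) = -219373*(-403527 + 651) = -219373*(-402876) = 88380116748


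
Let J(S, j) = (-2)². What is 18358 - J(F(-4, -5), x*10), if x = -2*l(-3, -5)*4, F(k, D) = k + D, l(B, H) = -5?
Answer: 18354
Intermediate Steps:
F(k, D) = D + k
x = 40 (x = -2*(-5)*4 = 10*4 = 40)
J(S, j) = 4
18358 - J(F(-4, -5), x*10) = 18358 - 1*4 = 18358 - 4 = 18354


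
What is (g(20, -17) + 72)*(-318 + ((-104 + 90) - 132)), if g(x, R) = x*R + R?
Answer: 132240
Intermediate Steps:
g(x, R) = R + R*x (g(x, R) = R*x + R = R + R*x)
(g(20, -17) + 72)*(-318 + ((-104 + 90) - 132)) = (-17*(1 + 20) + 72)*(-318 + ((-104 + 90) - 132)) = (-17*21 + 72)*(-318 + (-14 - 132)) = (-357 + 72)*(-318 - 146) = -285*(-464) = 132240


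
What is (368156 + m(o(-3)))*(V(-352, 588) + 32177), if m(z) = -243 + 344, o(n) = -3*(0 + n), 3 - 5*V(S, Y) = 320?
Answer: 59130289976/5 ≈ 1.1826e+10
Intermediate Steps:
V(S, Y) = -317/5 (V(S, Y) = ⅗ - ⅕*320 = ⅗ - 64 = -317/5)
o(n) = -3*n
m(z) = 101
(368156 + m(o(-3)))*(V(-352, 588) + 32177) = (368156 + 101)*(-317/5 + 32177) = 368257*(160568/5) = 59130289976/5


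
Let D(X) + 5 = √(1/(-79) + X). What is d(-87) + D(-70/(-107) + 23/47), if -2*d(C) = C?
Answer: 77/2 + 10*√1785028463/397291 ≈ 39.563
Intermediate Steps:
d(C) = -C/2
D(X) = -5 + √(-1/79 + X) (D(X) = -5 + √(1/(-79) + X) = -5 + √(-1/79 + X))
d(-87) + D(-70/(-107) + 23/47) = -½*(-87) + (-5 + √(-79 + 6241*(-70/(-107) + 23/47))/79) = 87/2 + (-5 + √(-79 + 6241*(-70*(-1/107) + 23*(1/47)))/79) = 87/2 + (-5 + √(-79 + 6241*(70/107 + 23/47))/79) = 87/2 + (-5 + √(-79 + 6241*(5751/5029))/79) = 87/2 + (-5 + √(-79 + 35891991/5029)/79) = 87/2 + (-5 + √(35494700/5029)/79) = 87/2 + (-5 + (10*√1785028463/5029)/79) = 87/2 + (-5 + 10*√1785028463/397291) = 77/2 + 10*√1785028463/397291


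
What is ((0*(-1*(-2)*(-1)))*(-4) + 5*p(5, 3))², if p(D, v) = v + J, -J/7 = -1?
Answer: 2500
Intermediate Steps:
J = 7 (J = -7*(-1) = 7)
p(D, v) = 7 + v (p(D, v) = v + 7 = 7 + v)
((0*(-1*(-2)*(-1)))*(-4) + 5*p(5, 3))² = ((0*(-1*(-2)*(-1)))*(-4) + 5*(7 + 3))² = ((0*(2*(-1)))*(-4) + 5*10)² = ((0*(-2))*(-4) + 50)² = (0*(-4) + 50)² = (0 + 50)² = 50² = 2500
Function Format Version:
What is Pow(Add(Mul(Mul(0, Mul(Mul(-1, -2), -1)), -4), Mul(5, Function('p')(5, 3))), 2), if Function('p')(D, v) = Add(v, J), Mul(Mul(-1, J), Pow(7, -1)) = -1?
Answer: 2500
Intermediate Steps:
J = 7 (J = Mul(-7, -1) = 7)
Function('p')(D, v) = Add(7, v) (Function('p')(D, v) = Add(v, 7) = Add(7, v))
Pow(Add(Mul(Mul(0, Mul(Mul(-1, -2), -1)), -4), Mul(5, Function('p')(5, 3))), 2) = Pow(Add(Mul(Mul(0, Mul(Mul(-1, -2), -1)), -4), Mul(5, Add(7, 3))), 2) = Pow(Add(Mul(Mul(0, Mul(2, -1)), -4), Mul(5, 10)), 2) = Pow(Add(Mul(Mul(0, -2), -4), 50), 2) = Pow(Add(Mul(0, -4), 50), 2) = Pow(Add(0, 50), 2) = Pow(50, 2) = 2500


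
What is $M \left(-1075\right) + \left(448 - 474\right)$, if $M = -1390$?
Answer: $1494224$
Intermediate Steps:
$M \left(-1075\right) + \left(448 - 474\right) = \left(-1390\right) \left(-1075\right) + \left(448 - 474\right) = 1494250 + \left(448 - 474\right) = 1494250 - 26 = 1494224$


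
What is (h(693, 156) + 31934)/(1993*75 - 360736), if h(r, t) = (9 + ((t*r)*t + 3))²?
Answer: -284423502851534/211261 ≈ -1.3463e+9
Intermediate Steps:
h(r, t) = (12 + r*t²)² (h(r, t) = (9 + ((r*t)*t + 3))² = (9 + (r*t² + 3))² = (9 + (3 + r*t²))² = (12 + r*t²)²)
(h(693, 156) + 31934)/(1993*75 - 360736) = ((12 + 693*156²)² + 31934)/(1993*75 - 360736) = ((12 + 693*24336)² + 31934)/(149475 - 360736) = ((12 + 16864848)² + 31934)/(-211261) = (16864860² + 31934)*(-1/211261) = (284423502819600 + 31934)*(-1/211261) = 284423502851534*(-1/211261) = -284423502851534/211261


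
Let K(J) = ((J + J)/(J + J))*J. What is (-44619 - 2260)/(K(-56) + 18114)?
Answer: -46879/18058 ≈ -2.5960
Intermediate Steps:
K(J) = J (K(J) = ((2*J)/((2*J)))*J = ((2*J)*(1/(2*J)))*J = 1*J = J)
(-44619 - 2260)/(K(-56) + 18114) = (-44619 - 2260)/(-56 + 18114) = -46879/18058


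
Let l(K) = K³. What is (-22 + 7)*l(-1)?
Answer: 15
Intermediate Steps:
(-22 + 7)*l(-1) = (-22 + 7)*(-1)³ = -15*(-1) = 15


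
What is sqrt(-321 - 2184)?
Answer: I*sqrt(2505) ≈ 50.05*I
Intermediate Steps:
sqrt(-321 - 2184) = sqrt(-2505) = I*sqrt(2505)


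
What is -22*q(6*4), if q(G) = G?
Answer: -528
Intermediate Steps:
-22*q(6*4) = -132*4 = -22*24 = -528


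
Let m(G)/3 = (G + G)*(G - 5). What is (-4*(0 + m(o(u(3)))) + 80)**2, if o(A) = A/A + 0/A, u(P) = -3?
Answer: 30976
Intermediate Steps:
o(A) = 1 (o(A) = 1 + 0 = 1)
m(G) = 6*G*(-5 + G) (m(G) = 3*((G + G)*(G - 5)) = 3*((2*G)*(-5 + G)) = 3*(2*G*(-5 + G)) = 6*G*(-5 + G))
(-4*(0 + m(o(u(3)))) + 80)**2 = (-4*(0 + 6*1*(-5 + 1)) + 80)**2 = (-4*(0 + 6*1*(-4)) + 80)**2 = (-4*(0 - 24) + 80)**2 = (-4*(-24) + 80)**2 = (96 + 80)**2 = 176**2 = 30976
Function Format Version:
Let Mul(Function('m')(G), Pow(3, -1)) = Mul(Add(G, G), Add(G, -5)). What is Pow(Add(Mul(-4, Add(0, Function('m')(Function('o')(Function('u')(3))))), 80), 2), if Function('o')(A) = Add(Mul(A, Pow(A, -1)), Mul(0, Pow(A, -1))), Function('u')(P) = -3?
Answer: 30976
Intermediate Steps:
Function('o')(A) = 1 (Function('o')(A) = Add(1, 0) = 1)
Function('m')(G) = Mul(6, G, Add(-5, G)) (Function('m')(G) = Mul(3, Mul(Add(G, G), Add(G, -5))) = Mul(3, Mul(Mul(2, G), Add(-5, G))) = Mul(3, Mul(2, G, Add(-5, G))) = Mul(6, G, Add(-5, G)))
Pow(Add(Mul(-4, Add(0, Function('m')(Function('o')(Function('u')(3))))), 80), 2) = Pow(Add(Mul(-4, Add(0, Mul(6, 1, Add(-5, 1)))), 80), 2) = Pow(Add(Mul(-4, Add(0, Mul(6, 1, -4))), 80), 2) = Pow(Add(Mul(-4, Add(0, -24)), 80), 2) = Pow(Add(Mul(-4, -24), 80), 2) = Pow(Add(96, 80), 2) = Pow(176, 2) = 30976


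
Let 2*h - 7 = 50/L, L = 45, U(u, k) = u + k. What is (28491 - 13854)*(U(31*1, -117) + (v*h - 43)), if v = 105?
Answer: 8689499/2 ≈ 4.3448e+6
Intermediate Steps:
U(u, k) = k + u
h = 73/18 (h = 7/2 + (50/45)/2 = 7/2 + (50*(1/45))/2 = 7/2 + (½)*(10/9) = 7/2 + 5/9 = 73/18 ≈ 4.0556)
(28491 - 13854)*(U(31*1, -117) + (v*h - 43)) = (28491 - 13854)*((-117 + 31*1) + (105*(73/18) - 43)) = 14637*((-117 + 31) + (2555/6 - 43)) = 14637*(-86 + 2297/6) = 14637*(1781/6) = 8689499/2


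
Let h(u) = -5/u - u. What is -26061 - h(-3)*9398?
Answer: -209755/3 ≈ -69918.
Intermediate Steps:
h(u) = -u - 5/u
-26061 - h(-3)*9398 = -26061 - (-1*(-3) - 5/(-3))*9398 = -26061 - (3 - 5*(-⅓))*9398 = -26061 - (3 + 5/3)*9398 = -26061 - 14*9398/3 = -26061 - 1*131572/3 = -26061 - 131572/3 = -209755/3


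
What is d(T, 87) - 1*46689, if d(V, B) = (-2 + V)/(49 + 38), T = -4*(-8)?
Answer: -1353971/29 ≈ -46689.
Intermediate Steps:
T = 32
d(V, B) = -2/87 + V/87 (d(V, B) = (-2 + V)/87 = (-2 + V)*(1/87) = -2/87 + V/87)
d(T, 87) - 1*46689 = (-2/87 + (1/87)*32) - 1*46689 = (-2/87 + 32/87) - 46689 = 10/29 - 46689 = -1353971/29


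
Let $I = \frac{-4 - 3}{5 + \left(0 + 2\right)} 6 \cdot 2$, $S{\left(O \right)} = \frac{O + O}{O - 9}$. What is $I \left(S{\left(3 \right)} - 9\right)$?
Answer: $120$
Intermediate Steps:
$S{\left(O \right)} = \frac{2 O}{-9 + O}$
$I = -12$ ($I = - \frac{7}{5 + 2} \cdot 6 \cdot 2 = - \frac{7}{7} \cdot 6 \cdot 2 = \left(-7\right) \frac{1}{7} \cdot 6 \cdot 2 = \left(-1\right) 6 \cdot 2 = \left(-6\right) 2 = -12$)
$I \left(S{\left(3 \right)} - 9\right) = - 12 \left(2 \cdot 3 \frac{1}{-9 + 3} - 9\right) = - 12 \left(2 \cdot 3 \frac{1}{-6} - 9\right) = - 12 \left(2 \cdot 3 \left(- \frac{1}{6}\right) - 9\right) = - 12 \left(-1 - 9\right) = \left(-12\right) \left(-10\right) = 120$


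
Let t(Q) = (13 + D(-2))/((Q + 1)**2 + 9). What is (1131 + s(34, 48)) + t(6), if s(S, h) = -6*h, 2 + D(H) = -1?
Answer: 24452/29 ≈ 843.17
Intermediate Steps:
D(H) = -3 (D(H) = -2 - 1 = -3)
t(Q) = 10/(9 + (1 + Q)**2) (t(Q) = (13 - 3)/((Q + 1)**2 + 9) = 10/((1 + Q)**2 + 9) = 10/(9 + (1 + Q)**2))
(1131 + s(34, 48)) + t(6) = (1131 - 6*48) + 10/(9 + (1 + 6)**2) = (1131 - 288) + 10/(9 + 7**2) = 843 + 10/(9 + 49) = 843 + 10/58 = 843 + 10*(1/58) = 843 + 5/29 = 24452/29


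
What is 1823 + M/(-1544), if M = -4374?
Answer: 1409543/772 ≈ 1825.8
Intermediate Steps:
1823 + M/(-1544) = 1823 - 4374/(-1544) = 1823 - 4374*(-1/1544) = 1823 + 2187/772 = 1409543/772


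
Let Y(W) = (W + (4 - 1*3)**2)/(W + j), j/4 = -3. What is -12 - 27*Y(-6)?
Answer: -39/2 ≈ -19.500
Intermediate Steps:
j = -12 (j = 4*(-3) = -12)
Y(W) = (1 + W)/(-12 + W) (Y(W) = (W + (4 - 1*3)**2)/(W - 12) = (W + (4 - 3)**2)/(-12 + W) = (W + 1**2)/(-12 + W) = (W + 1)/(-12 + W) = (1 + W)/(-12 + W))
-12 - 27*Y(-6) = -12 - 27*(1 - 6)/(-12 - 6) = -12 - 27*(-5)/(-18) = -12 - (-3)*(-5)/2 = -12 - 27*5/18 = -12 - 15/2 = -39/2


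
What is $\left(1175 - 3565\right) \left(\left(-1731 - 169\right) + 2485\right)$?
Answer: $-1398150$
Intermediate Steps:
$\left(1175 - 3565\right) \left(\left(-1731 - 169\right) + 2485\right) = - 2390 \left(\left(-1731 - 169\right) + 2485\right) = - 2390 \left(-1900 + 2485\right) = \left(-2390\right) 585 = -1398150$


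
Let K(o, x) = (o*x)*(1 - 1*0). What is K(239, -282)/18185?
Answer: -67398/18185 ≈ -3.7062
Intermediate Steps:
K(o, x) = o*x (K(o, x) = (o*x)*(1 + 0) = (o*x)*1 = o*x)
K(239, -282)/18185 = (239*(-282))/18185 = -67398*1/18185 = -67398/18185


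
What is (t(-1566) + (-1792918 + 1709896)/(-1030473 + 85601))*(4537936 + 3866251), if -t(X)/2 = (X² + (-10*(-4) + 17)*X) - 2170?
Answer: -18747816135749488579/472436 ≈ -3.9683e+13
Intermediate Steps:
t(X) = 4340 - 114*X - 2*X² (t(X) = -2*((X² + (-10*(-4) + 17)*X) - 2170) = -2*((X² + (40 + 17)*X) - 2170) = -2*((X² + 57*X) - 2170) = -2*(-2170 + X² + 57*X) = 4340 - 114*X - 2*X²)
(t(-1566) + (-1792918 + 1709896)/(-1030473 + 85601))*(4537936 + 3866251) = ((4340 - 114*(-1566) - 2*(-1566)²) + (-1792918 + 1709896)/(-1030473 + 85601))*(4537936 + 3866251) = ((4340 + 178524 - 2*2452356) - 83022/(-944872))*8404187 = ((4340 + 178524 - 4904712) - 83022*(-1/944872))*8404187 = (-4721848 + 41511/472436)*8404187 = -2230770940217/472436*8404187 = -18747816135749488579/472436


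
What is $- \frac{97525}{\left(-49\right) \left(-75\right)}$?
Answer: $- \frac{3901}{147} \approx -26.537$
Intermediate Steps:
$- \frac{97525}{\left(-49\right) \left(-75\right)} = - \frac{97525}{3675} = \left(-97525\right) \frac{1}{3675} = - \frac{3901}{147}$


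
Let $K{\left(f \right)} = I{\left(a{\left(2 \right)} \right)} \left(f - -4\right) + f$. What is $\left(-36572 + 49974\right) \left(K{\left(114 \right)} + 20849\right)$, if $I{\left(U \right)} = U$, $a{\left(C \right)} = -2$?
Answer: $277783254$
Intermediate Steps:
$K{\left(f \right)} = -8 - f$ ($K{\left(f \right)} = - 2 \left(f - -4\right) + f = - 2 \left(f + 4\right) + f = - 2 \left(4 + f\right) + f = \left(-8 - 2 f\right) + f = -8 - f$)
$\left(-36572 + 49974\right) \left(K{\left(114 \right)} + 20849\right) = \left(-36572 + 49974\right) \left(\left(-8 - 114\right) + 20849\right) = 13402 \left(\left(-8 - 114\right) + 20849\right) = 13402 \left(-122 + 20849\right) = 13402 \cdot 20727 = 277783254$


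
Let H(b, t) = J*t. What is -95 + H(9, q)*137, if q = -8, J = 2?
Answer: -2287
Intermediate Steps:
H(b, t) = 2*t
-95 + H(9, q)*137 = -95 + (2*(-8))*137 = -95 - 16*137 = -95 - 2192 = -2287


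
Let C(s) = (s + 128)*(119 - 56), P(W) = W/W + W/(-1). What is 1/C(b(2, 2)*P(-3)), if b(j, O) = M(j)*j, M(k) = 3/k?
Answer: 1/8820 ≈ 0.00011338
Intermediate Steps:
b(j, O) = 3 (b(j, O) = (3/j)*j = 3)
P(W) = 1 - W (P(W) = 1 + W*(-1) = 1 - W)
C(s) = 8064 + 63*s (C(s) = (128 + s)*63 = 8064 + 63*s)
1/C(b(2, 2)*P(-3)) = 1/(8064 + 63*(3*(1 - 1*(-3)))) = 1/(8064 + 63*(3*(1 + 3))) = 1/(8064 + 63*(3*4)) = 1/(8064 + 63*12) = 1/(8064 + 756) = 1/8820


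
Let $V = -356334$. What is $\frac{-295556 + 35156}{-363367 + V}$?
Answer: $\frac{260400}{719701} \approx 0.36182$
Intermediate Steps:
$\frac{-295556 + 35156}{-363367 + V} = \frac{-295556 + 35156}{-363367 - 356334} = - \frac{260400}{-719701} = \left(-260400\right) \left(- \frac{1}{719701}\right) = \frac{260400}{719701}$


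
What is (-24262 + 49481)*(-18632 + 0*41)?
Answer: -469880408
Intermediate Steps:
(-24262 + 49481)*(-18632 + 0*41) = 25219*(-18632 + 0) = 25219*(-18632) = -469880408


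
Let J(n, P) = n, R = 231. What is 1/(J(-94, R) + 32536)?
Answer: 1/32442 ≈ 3.0824e-5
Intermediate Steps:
1/(J(-94, R) + 32536) = 1/(-94 + 32536) = 1/32442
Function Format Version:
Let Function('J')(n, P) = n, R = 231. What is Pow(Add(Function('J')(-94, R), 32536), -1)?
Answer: Rational(1, 32442) ≈ 3.0824e-5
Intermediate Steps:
Pow(Add(Function('J')(-94, R), 32536), -1) = Pow(Add(-94, 32536), -1) = Pow(32442, -1) = Rational(1, 32442)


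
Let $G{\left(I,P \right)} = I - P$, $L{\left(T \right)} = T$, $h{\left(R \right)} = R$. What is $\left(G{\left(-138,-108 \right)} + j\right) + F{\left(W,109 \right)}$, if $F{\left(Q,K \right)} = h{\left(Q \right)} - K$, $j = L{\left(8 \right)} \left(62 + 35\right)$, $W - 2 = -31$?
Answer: $608$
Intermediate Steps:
$W = -29$ ($W = 2 - 31 = -29$)
$j = 776$ ($j = 8 \left(62 + 35\right) = 8 \cdot 97 = 776$)
$F{\left(Q,K \right)} = Q - K$
$\left(G{\left(-138,-108 \right)} + j\right) + F{\left(W,109 \right)} = \left(\left(-138 - -108\right) + 776\right) - 138 = \left(\left(-138 + 108\right) + 776\right) - 138 = \left(-30 + 776\right) - 138 = 746 - 138 = 608$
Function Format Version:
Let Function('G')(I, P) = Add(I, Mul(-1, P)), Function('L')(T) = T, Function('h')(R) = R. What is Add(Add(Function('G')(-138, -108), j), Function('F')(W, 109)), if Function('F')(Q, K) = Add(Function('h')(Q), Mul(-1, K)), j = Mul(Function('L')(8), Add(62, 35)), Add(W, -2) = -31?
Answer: 608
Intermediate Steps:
W = -29 (W = Add(2, -31) = -29)
j = 776 (j = Mul(8, Add(62, 35)) = Mul(8, 97) = 776)
Function('F')(Q, K) = Add(Q, Mul(-1, K))
Add(Add(Function('G')(-138, -108), j), Function('F')(W, 109)) = Add(Add(Add(-138, Mul(-1, -108)), 776), Add(-29, Mul(-1, 109))) = Add(Add(Add(-138, 108), 776), Add(-29, -109)) = Add(Add(-30, 776), -138) = Add(746, -138) = 608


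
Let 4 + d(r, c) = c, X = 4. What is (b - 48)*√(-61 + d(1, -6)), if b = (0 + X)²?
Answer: -32*I*√71 ≈ -269.64*I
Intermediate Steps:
d(r, c) = -4 + c
b = 16 (b = (0 + 4)² = 4² = 16)
(b - 48)*√(-61 + d(1, -6)) = (16 - 48)*√(-61 + (-4 - 6)) = -32*√(-61 - 10) = -32*I*√71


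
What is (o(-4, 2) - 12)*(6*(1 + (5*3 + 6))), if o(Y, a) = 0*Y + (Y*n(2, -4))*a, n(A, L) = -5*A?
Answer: 8976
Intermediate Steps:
o(Y, a) = -10*Y*a (o(Y, a) = 0*Y + (Y*(-5*2))*a = 0 + (Y*(-10))*a = 0 + (-10*Y)*a = 0 - 10*Y*a = -10*Y*a)
(o(-4, 2) - 12)*(6*(1 + (5*3 + 6))) = (-10*(-4)*2 - 12)*(6*(1 + (5*3 + 6))) = (80 - 12)*(6*(1 + (15 + 6))) = 68*(6*(1 + 21)) = 68*(6*22) = 68*132 = 8976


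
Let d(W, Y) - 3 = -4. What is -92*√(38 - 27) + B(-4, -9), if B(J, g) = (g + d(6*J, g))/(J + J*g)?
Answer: -5/16 - 92*√11 ≈ -305.44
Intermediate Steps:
d(W, Y) = -1 (d(W, Y) = 3 - 4 = -1)
B(J, g) = (-1 + g)/(J + J*g) (B(J, g) = (g - 1)/(J + J*g) = (-1 + g)/(J + J*g))
-92*√(38 - 27) + B(-4, -9) = -92*√(38 - 27) + (-1 - 9)/((-4)*(1 - 9)) = -92*√11 - ¼*(-10)/(-8) = -92*√11 - ¼*(-⅛)*(-10) = -92*√11 - 5/16 = -5/16 - 92*√11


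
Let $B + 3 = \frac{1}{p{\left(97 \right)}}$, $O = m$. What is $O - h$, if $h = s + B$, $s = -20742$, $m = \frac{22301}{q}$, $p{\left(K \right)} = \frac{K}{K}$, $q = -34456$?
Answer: $\frac{714732963}{34456} \approx 20743.0$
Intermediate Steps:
$p{\left(K \right)} = 1$
$m = - \frac{22301}{34456}$ ($m = \frac{22301}{-34456} = 22301 \left(- \frac{1}{34456}\right) = - \frac{22301}{34456} \approx -0.64723$)
$O = - \frac{22301}{34456} \approx -0.64723$
$B = -2$ ($B = -3 + 1^{-1} = -3 + 1 = -2$)
$h = -20744$ ($h = -20742 - 2 = -20744$)
$O - h = - \frac{22301}{34456} - -20744 = - \frac{22301}{34456} + 20744 = \frac{714732963}{34456}$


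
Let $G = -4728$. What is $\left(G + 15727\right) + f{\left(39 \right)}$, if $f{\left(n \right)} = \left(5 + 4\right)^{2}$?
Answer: $11080$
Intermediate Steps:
$f{\left(n \right)} = 81$ ($f{\left(n \right)} = 9^{2} = 81$)
$\left(G + 15727\right) + f{\left(39 \right)} = \left(-4728 + 15727\right) + 81 = 10999 + 81 = 11080$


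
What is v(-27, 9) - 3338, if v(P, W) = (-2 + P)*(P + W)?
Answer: -2816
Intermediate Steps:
v(-27, 9) - 3338 = ((-27)² - 2*(-27) - 2*9 - 27*9) - 3338 = (729 + 54 - 18 - 243) - 3338 = 522 - 3338 = -2816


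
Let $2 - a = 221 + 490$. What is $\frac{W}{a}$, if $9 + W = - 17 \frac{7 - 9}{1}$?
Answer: $- \frac{25}{709} \approx -0.035261$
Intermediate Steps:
$a = -709$ ($a = 2 - \left(221 + 490\right) = 2 - 711 = -709$)
$W = 25$ ($W = -9 - 17 \frac{7 - 9}{1} = -9 - 17 \left(7 - 9\right) 1 = -9 - 17 \left(\left(-2\right) 1\right) = -9 - -34 = -9 + 34 = 25$)
$\frac{W}{a} = \frac{25}{-709} = 25 \left(- \frac{1}{709}\right) = - \frac{25}{709}$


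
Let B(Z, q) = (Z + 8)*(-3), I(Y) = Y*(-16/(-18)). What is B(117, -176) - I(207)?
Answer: -559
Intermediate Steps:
I(Y) = 8*Y/9 (I(Y) = Y*(-16*(-1/18)) = Y*(8/9) = 8*Y/9)
B(Z, q) = -24 - 3*Z (B(Z, q) = (8 + Z)*(-3) = -24 - 3*Z)
B(117, -176) - I(207) = (-24 - 3*117) - 8*207/9 = (-24 - 351) - 1*184 = -375 - 184 = -559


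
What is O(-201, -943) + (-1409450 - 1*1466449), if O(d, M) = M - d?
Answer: -2876641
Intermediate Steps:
O(-201, -943) + (-1409450 - 1*1466449) = (-943 - 1*(-201)) + (-1409450 - 1*1466449) = (-943 + 201) + (-1409450 - 1466449) = -742 - 2875899 = -2876641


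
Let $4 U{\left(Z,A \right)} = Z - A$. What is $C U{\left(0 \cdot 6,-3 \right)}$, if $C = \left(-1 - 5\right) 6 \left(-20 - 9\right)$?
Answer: $783$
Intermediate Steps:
$U{\left(Z,A \right)} = - \frac{A}{4} + \frac{Z}{4}$ ($U{\left(Z,A \right)} = \frac{Z - A}{4} = - \frac{A}{4} + \frac{Z}{4}$)
$C = 1044$ ($C = \left(-6\right) 6 \left(-29\right) = \left(-36\right) \left(-29\right) = 1044$)
$C U{\left(0 \cdot 6,-3 \right)} = 1044 \left(\left(- \frac{1}{4}\right) \left(-3\right) + \frac{0 \cdot 6}{4}\right) = 1044 \left(\frac{3}{4} + \frac{1}{4} \cdot 0\right) = 1044 \left(\frac{3}{4} + 0\right) = 1044 \cdot \frac{3}{4} = 783$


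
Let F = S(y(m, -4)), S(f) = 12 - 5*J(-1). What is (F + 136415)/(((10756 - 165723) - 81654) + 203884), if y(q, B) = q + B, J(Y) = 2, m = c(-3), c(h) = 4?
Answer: -136417/32737 ≈ -4.1671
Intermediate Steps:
m = 4
y(q, B) = B + q
S(f) = 2 (S(f) = 12 - 5*2 = 12 - 10 = 2)
F = 2
(F + 136415)/(((10756 - 165723) - 81654) + 203884) = (2 + 136415)/(((10756 - 165723) - 81654) + 203884) = 136417/((-154967 - 81654) + 203884) = 136417/(-236621 + 203884) = 136417/(-32737) = 136417*(-1/32737) = -136417/32737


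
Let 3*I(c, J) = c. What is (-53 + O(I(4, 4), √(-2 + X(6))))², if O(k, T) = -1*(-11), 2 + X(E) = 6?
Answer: 1764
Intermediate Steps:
I(c, J) = c/3
X(E) = 4 (X(E) = -2 + 6 = 4)
O(k, T) = 11
(-53 + O(I(4, 4), √(-2 + X(6))))² = (-53 + 11)² = (-42)² = 1764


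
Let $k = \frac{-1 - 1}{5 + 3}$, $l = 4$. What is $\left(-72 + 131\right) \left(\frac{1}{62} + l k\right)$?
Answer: $- \frac{3599}{62} \approx -58.048$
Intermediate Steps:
$k = - \frac{1}{4}$ ($k = - \frac{2}{8} = \left(-2\right) \frac{1}{8} = - \frac{1}{4} \approx -0.25$)
$\left(-72 + 131\right) \left(\frac{1}{62} + l k\right) = \left(-72 + 131\right) \left(\frac{1}{62} + 4 \left(- \frac{1}{4}\right)\right) = 59 \left(\frac{1}{62} - 1\right) = 59 \left(- \frac{61}{62}\right) = - \frac{3599}{62}$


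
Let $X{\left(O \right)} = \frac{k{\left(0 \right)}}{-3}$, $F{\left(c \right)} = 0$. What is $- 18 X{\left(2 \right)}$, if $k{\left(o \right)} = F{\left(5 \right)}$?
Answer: $0$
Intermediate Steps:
$k{\left(o \right)} = 0$
$X{\left(O \right)} = 0$ ($X{\left(O \right)} = \frac{0}{-3} = 0 \left(- \frac{1}{3}\right) = 0$)
$- 18 X{\left(2 \right)} = \left(-18\right) 0 = 0$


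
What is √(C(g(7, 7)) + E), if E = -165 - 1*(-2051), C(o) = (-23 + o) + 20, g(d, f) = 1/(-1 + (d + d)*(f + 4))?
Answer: 10*√48977/51 ≈ 43.394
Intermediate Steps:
g(d, f) = 1/(-1 + 2*d*(4 + f)) (g(d, f) = 1/(-1 + (2*d)*(4 + f)) = 1/(-1 + 2*d*(4 + f)))
C(o) = -3 + o
E = 1886 (E = -165 + 2051 = 1886)
√(C(g(7, 7)) + E) = √((-3 + 1/(-1 + 8*7 + 2*7*7)) + 1886) = √((-3 + 1/(-1 + 56 + 98)) + 1886) = √((-3 + 1/153) + 1886) = √(-458/153 + 1886) = √(288100/153) = 10*√48977/51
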